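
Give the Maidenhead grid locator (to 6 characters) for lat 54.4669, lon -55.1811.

Add 180° to longitude and 90° to latitude: 124.8189, 144.4669.
Field: 124.8189/20 → 6 → G, 144.4669/10 → 14 → O; chars GO.
Square: 4.8189/2 → 2, 4.4669/1 → 4; chars 24.
Subsquare: 0.8189/0.0833333 → 9 → j, 0.4669/0.0416667 → 11 → l; chars jl.

GO24jl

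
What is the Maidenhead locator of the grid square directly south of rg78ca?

RG77cx

Latitude subsquare a = 0; −1 → -1, wraps to 23 = x, carry into square.
Latitude square 8; −1 → 7.
The longitude characters are unchanged.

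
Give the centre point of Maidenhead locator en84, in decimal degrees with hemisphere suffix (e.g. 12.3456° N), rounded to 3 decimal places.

44.500° N, 83.000° W

Field E=4, N=13: +4·20° lon, +13·10° lat → SW at lon -100°, lat 40°.
Square 8, 4: +8·2° lon, +4·1° lat → SW at lon -84°, lat 44°.
Cell spans 2° lon × 1° lat. Centre is SW corner plus half of each.
latitude 44.500° N, longitude 83.000° W.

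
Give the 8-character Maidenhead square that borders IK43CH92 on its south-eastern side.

IK43dh01

Longitude extended square 9; +1 → 10, wraps to 0, carry into subsquare.
Longitude subsquare c = 2; +1 → 3 = d.
Latitude extended square 2; −1 → 1.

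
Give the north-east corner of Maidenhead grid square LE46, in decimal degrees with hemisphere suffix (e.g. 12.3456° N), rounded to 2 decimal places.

Field L=11, E=4: +11·20° lon, +4·10° lat → SW at lon 40°, lat -50°.
Square 4, 6: +4·2° lon, +6·1° lat → SW at lon 48°, lat -44°.
Cell spans 2° lon × 1° lat. NE corner is SW corner plus one full cell.
latitude 43.00° S, longitude 50.00° E.

43.00° S, 50.00° E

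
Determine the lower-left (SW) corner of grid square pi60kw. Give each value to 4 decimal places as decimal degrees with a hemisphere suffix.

9.0833° S, 132.8333° E

Field P=15, I=8: +15·20° lon, +8·10° lat → SW at lon 120°, lat -10°.
Square 6, 0: +6·2° lon, +0·1° lat → SW at lon 132°, lat -10°.
Subsquare k=10, w=22: +10·0.0833333° lon, +22·0.0416667° lat → SW at lon 132.833°, lat -9.08333°.
latitude 9.0833° S, longitude 132.8333° E.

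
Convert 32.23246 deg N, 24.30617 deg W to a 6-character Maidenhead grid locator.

HM72uf

Shift to the Maidenhead origin (180°W, 90°S): lon 155.6938, lat 122.2325.
Field: 155.6938/20 → 7 → H, 122.2325/10 → 12 → M; chars HM.
Square: 15.6938/2 → 7, 2.2325/1 → 2; chars 72.
Subsquare: 1.6938/0.0833333 → 20 → u, 0.2325/0.0416667 → 5 → f; chars uf.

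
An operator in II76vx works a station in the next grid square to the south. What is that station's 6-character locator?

II76vw

Latitude subsquare x = 23; −1 → 22 = w.
The longitude characters are unchanged.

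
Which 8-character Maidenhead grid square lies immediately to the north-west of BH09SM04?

Longitude extended square 0; −1 → -1, wraps to 9, carry into subsquare.
Longitude subsquare s = 18; −1 → 17 = r.
Latitude extended square 4; +1 → 5.

BH09rm95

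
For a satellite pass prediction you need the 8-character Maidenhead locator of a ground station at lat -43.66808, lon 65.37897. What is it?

Add 180° to longitude and 90° to latitude: 245.37897, 46.33192.
Field: lon ⌊245.37897/20⌋ = 12 → M; lat ⌊46.33192/10⌋ = 4 → E.
Square: lon ⌊5.37897/2⌋ = 2; lat ⌊6.33192/1⌋ = 6.
Subsquare: lon ⌊1.37897/0.0833333⌋ = 16 → q; lat ⌊0.33192/0.0416667⌋ = 7 → h.
Extended square: lon ⌊0.04564/0.00833333⌋ = 5; lat ⌊0.04025/0.00416667⌋ = 9.

ME26qh59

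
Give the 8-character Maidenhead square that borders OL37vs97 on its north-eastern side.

Longitude extended square 9; +1 → 10, wraps to 0, carry into subsquare.
Longitude subsquare v = 21; +1 → 22 = w.
Latitude extended square 7; +1 → 8.

OL37ws08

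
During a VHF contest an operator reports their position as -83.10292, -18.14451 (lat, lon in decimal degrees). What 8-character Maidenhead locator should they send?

Offset from 180°W / 90°S: lon 161.85549°, lat 6.89708°.
Field: 161.85549/20 → 8 → I, 6.89708/10 → 0 → A; chars IA.
Square: 1.85549/2 → 0, 6.89708/1 → 6; chars 06.
Subsquare: 1.85549/0.0833333 → 22 → w, 0.89708/0.0416667 → 21 → v; chars wv.
Extended square: 0.02216/0.00833333 → 2, 0.02208/0.00416667 → 5; chars 25.

IA06wv25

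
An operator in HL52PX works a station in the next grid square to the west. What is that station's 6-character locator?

Longitude subsquare p = 15; −1 → 14 = o.
The latitude characters are unchanged.

HL52ox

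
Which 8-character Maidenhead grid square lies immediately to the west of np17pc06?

Longitude extended square 0; −1 → -1, wraps to 9, carry into subsquare.
Longitude subsquare p = 15; −1 → 14 = o.
The latitude characters are unchanged.

NP17oc96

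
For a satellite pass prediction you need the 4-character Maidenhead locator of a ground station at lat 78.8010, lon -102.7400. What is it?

Shift to the Maidenhead origin (180°W, 90°S): lon 77.26, lat 168.80.
Field: 77.26/20 → 3 → D, 168.80/10 → 16 → Q; chars DQ.
Square: 17.26/2 → 8, 8.80/1 → 8; chars 88.

DQ88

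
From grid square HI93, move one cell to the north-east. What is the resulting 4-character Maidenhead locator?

Longitude square 9; +1 → 10, wraps to 0, carry into field.
Longitude field H = 7; +1 → 8 = I.
Latitude square 3; +1 → 4.

II04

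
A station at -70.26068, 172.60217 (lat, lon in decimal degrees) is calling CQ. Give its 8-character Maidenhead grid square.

RB69hr27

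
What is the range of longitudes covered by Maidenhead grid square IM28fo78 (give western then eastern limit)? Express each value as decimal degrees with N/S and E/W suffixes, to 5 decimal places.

15.52500° W, 15.51667° W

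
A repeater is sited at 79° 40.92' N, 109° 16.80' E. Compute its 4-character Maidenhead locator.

OQ49

Shift to the Maidenhead origin (180°W, 90°S): lon 289.28, lat 169.68.
Field (20°×10°, letters A–R): 289.28/20 → 14 → O, 169.68/10 → 16 → Q; chars OQ.
Square (2°×1°, digits 0–9): 9.28/2 → 4, 9.68/1 → 9; chars 49.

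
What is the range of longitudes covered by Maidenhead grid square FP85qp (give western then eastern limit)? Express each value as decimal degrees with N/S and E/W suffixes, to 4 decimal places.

62.6667° W, 62.5833° W

Field F=5, P=15: +5·20° lon, +15·10° lat → SW at lon -80°, lat 60°.
Square 8, 5: +8·2° lon, +5·1° lat → SW at lon -64°, lat 65°.
Subsquare q=16, p=15: +16·0.0833333° lon, +15·0.0416667° lat → SW at lon -62.6667°, lat 65.625°.
Cell spans 0.0833333° lon × 0.0416667° lat.
west 62.6667° W, east 62.5833° W.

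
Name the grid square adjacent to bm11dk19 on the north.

Latitude extended square 9; +1 → 10, wraps to 0, carry into subsquare.
Latitude subsquare k = 10; +1 → 11 = l.
The longitude characters are unchanged.

BM11dl10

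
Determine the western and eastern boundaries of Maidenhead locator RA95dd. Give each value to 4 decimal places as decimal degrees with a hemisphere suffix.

178.2500° E, 178.3333° E

Field R=17, A=0: +17·20° lon, +0·10° lat → SW at lon 160°, lat -90°.
Square 9, 5: +9·2° lon, +5·1° lat → SW at lon 178°, lat -85°.
Subsquare d=3, d=3: +3·0.0833333° lon, +3·0.0416667° lat → SW at lon 178.25°, lat -84.875°.
Cell spans 0.0833333° lon × 0.0416667° lat.
west 178.2500° E, east 178.3333° E.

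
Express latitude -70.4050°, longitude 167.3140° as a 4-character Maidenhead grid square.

Add 180° to longitude and 90° to latitude: 347.31, 19.59.
Field: lon ⌊347.31/20⌋ = 17 → R; lat ⌊19.59/10⌋ = 1 → B.
Square: lon ⌊7.31/2⌋ = 3; lat ⌊9.59/1⌋ = 9.

RB39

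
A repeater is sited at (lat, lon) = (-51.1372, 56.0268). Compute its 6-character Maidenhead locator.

LD88au

Add 180° to longitude and 90° to latitude: 236.0268, 38.8628.
Field: 236.0268/20 → 11 → L, 38.8628/10 → 3 → D; chars LD.
Square: 16.0268/2 → 8, 8.8628/1 → 8; chars 88.
Subsquare: 0.0268/0.0833333 → 0 → a, 0.8628/0.0416667 → 20 → u; chars au.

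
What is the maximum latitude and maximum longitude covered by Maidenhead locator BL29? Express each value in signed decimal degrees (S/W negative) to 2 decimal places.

Field B=1, L=11: +1·20° lon, +11·10° lat → SW at lon -160°, lat 20°.
Square 2, 9: +2·2° lon, +9·1° lat → SW at lon -156°, lat 29°.
Cell spans 2° lon × 1° lat. NE corner is SW corner plus one full cell.
latitude 30.00, longitude -154.00.

30.00, -154.00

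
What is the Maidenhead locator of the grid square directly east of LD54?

LD64

Longitude square 5; +1 → 6.
The latitude characters are unchanged.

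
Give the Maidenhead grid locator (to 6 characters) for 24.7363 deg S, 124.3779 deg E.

Offset from 180°W / 90°S: lon 304.3779°, lat 65.2637°.
Field: lon ⌊304.3779/20⌋ = 15 → P; lat ⌊65.2637/10⌋ = 6 → G.
Square: lon ⌊4.3779/2⌋ = 2; lat ⌊5.2637/1⌋ = 5.
Subsquare: lon ⌊0.3779/0.0833333⌋ = 4 → e; lat ⌊0.2637/0.0416667⌋ = 6 → g.

PG25eg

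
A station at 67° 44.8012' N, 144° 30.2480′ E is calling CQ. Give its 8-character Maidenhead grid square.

QP27gr09

Offset from 180°W / 90°S: lon 324.50413°, lat 157.74669°.
Field: 324.50413/20 → 16 → Q, 157.74669/10 → 15 → P; chars QP.
Square: 4.50413/2 → 2, 7.74669/1 → 7; chars 27.
Subsquare: 0.50413/0.0833333 → 6 → g, 0.74669/0.0416667 → 17 → r; chars gr.
Extended square: 0.00413/0.00833333 → 0, 0.03835/0.00416667 → 9; chars 09.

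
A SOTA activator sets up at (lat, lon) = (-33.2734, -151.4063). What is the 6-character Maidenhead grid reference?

BF46hr

Offset from 180°W / 90°S: lon 28.5937°, lat 56.7266°.
Field (20°×10°, letters A–R): lon ⌊28.5937/20⌋ = 1 → B; lat ⌊56.7266/10⌋ = 5 → F.
Square (2°×1°, digits 0–9): lon ⌊8.5937/2⌋ = 4; lat ⌊6.7266/1⌋ = 6.
Subsquare (5′×2.5′, letters a–x): lon ⌊0.5937/0.0833333⌋ = 7 → h; lat ⌊0.7266/0.0416667⌋ = 17 → r.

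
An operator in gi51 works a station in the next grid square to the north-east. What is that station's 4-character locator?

Longitude square 5; +1 → 6.
Latitude square 1; +1 → 2.

GI62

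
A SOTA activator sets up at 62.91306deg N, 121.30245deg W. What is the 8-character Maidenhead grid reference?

Offset from 180°W / 90°S: lon 58.69755°, lat 152.91306°.
Field: lon ⌊58.69755/20⌋ = 2 → C; lat ⌊152.91306/10⌋ = 15 → P.
Square: lon ⌊18.69755/2⌋ = 9; lat ⌊2.91306/1⌋ = 2.
Subsquare: lon ⌊0.69755/0.0833333⌋ = 8 → i; lat ⌊0.91306/0.0416667⌋ = 21 → v.
Extended square: lon ⌊0.03088/0.00833333⌋ = 3; lat ⌊0.03806/0.00416667⌋ = 9.

CP92iv39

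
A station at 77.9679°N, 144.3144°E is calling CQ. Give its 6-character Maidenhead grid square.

QQ27dx

Add 180° to longitude and 90° to latitude: 324.3144, 167.9679.
Field: 324.3144/20 → 16 → Q, 167.9679/10 → 16 → Q; chars QQ.
Square: 4.3144/2 → 2, 7.9679/1 → 7; chars 27.
Subsquare: 0.3144/0.0833333 → 3 → d, 0.9679/0.0416667 → 23 → x; chars dx.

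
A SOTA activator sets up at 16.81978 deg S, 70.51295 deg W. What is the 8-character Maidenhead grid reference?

FH43re83

Shift to the Maidenhead origin (180°W, 90°S): lon 109.48705, lat 73.18022.
Field: 109.48705/20 → 5 → F, 73.18022/10 → 7 → H; chars FH.
Square: 9.48705/2 → 4, 3.18022/1 → 3; chars 43.
Subsquare: 1.48705/0.0833333 → 17 → r, 0.18022/0.0416667 → 4 → e; chars re.
Extended square: 0.07038/0.00833333 → 8, 0.01355/0.00416667 → 3; chars 83.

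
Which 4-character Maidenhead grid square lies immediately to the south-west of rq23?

RQ12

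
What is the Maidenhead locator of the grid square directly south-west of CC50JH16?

CC50jh05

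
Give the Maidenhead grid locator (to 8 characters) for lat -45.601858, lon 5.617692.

JE24tj45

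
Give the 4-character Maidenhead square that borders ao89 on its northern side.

Latitude square 9; +1 → 10, wraps to 0, carry into field.
Latitude field O = 14; +1 → 15 = P.
The longitude characters are unchanged.

AP80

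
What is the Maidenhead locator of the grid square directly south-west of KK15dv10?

Longitude extended square 1; −1 → 0.
Latitude extended square 0; −1 → -1, wraps to 9, carry into subsquare.
Latitude subsquare v = 21; −1 → 20 = u.

KK15du09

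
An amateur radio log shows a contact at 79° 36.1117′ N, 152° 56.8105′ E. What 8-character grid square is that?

QQ69lo34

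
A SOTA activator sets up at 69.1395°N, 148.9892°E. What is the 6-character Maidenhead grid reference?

QP49ld

Add 180° to longitude and 90° to latitude: 328.9892, 159.1395.
Field (20°×10°, letters A–R): lon ⌊328.9892/20⌋ = 16 → Q; lat ⌊159.1395/10⌋ = 15 → P.
Square (2°×1°, digits 0–9): lon ⌊8.9892/2⌋ = 4; lat ⌊9.1395/1⌋ = 9.
Subsquare (5′×2.5′, letters a–x): lon ⌊0.9892/0.0833333⌋ = 11 → l; lat ⌊0.1395/0.0416667⌋ = 3 → d.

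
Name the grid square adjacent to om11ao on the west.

OM01xo

Longitude subsquare a = 0; −1 → -1, wraps to 23 = x, carry into square.
Longitude square 1; −1 → 0.
The latitude characters are unchanged.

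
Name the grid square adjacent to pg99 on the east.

Longitude square 9; +1 → 10, wraps to 0, carry into field.
Longitude field P = 15; +1 → 16 = Q.
The latitude characters are unchanged.

QG09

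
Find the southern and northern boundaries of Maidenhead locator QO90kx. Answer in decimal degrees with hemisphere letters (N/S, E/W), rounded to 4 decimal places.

50.9583° N, 51.0000° N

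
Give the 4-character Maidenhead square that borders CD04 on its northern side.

CD05

Latitude square 4; +1 → 5.
The longitude characters are unchanged.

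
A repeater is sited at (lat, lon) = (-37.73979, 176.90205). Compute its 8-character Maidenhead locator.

Shift to the Maidenhead origin (180°W, 90°S): lon 356.90205, lat 52.26021.
Field: lon ⌊356.90205/20⌋ = 17 → R; lat ⌊52.26021/10⌋ = 5 → F.
Square: lon ⌊16.90205/2⌋ = 8; lat ⌊2.26021/1⌋ = 2.
Subsquare: lon ⌊0.90205/0.0833333⌋ = 10 → k; lat ⌊0.26021/0.0416667⌋ = 6 → g.
Extended square: lon ⌊0.06872/0.00833333⌋ = 8; lat ⌊0.01021/0.00416667⌋ = 2.

RF82kg82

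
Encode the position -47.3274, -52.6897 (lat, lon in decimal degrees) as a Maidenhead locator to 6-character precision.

Shift to the Maidenhead origin (180°W, 90°S): lon 127.3103, lat 42.6726.
Field: lon ⌊127.3103/20⌋ = 6 → G; lat ⌊42.6726/10⌋ = 4 → E.
Square: lon ⌊7.3103/2⌋ = 3; lat ⌊2.6726/1⌋ = 2.
Subsquare: lon ⌊1.3103/0.0833333⌋ = 15 → p; lat ⌊0.6726/0.0416667⌋ = 16 → q.

GE32pq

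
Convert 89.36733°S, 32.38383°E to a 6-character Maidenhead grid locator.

Shift to the Maidenhead origin (180°W, 90°S): lon 212.3838, lat 0.6327.
Field: lon ⌊212.3838/20⌋ = 10 → K; lat ⌊0.6327/10⌋ = 0 → A.
Square: lon ⌊12.3838/2⌋ = 6; lat ⌊0.6327/1⌋ = 0.
Subsquare: lon ⌊0.3838/0.0833333⌋ = 4 → e; lat ⌊0.6327/0.0416667⌋ = 15 → p.

KA60ep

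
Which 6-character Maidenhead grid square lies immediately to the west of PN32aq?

PN22xq

Longitude subsquare a = 0; −1 → -1, wraps to 23 = x, carry into square.
Longitude square 3; −1 → 2.
The latitude characters are unchanged.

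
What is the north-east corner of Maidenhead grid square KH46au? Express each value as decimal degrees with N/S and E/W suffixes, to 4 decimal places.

13.1250° S, 28.0833° E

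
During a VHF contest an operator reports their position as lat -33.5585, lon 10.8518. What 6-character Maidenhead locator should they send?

Add 180° to longitude and 90° to latitude: 190.8518, 56.4415.
Field (20°×10°, letters A–R): 190.8518/20 → 9 → J, 56.4415/10 → 5 → F; chars JF.
Square (2°×1°, digits 0–9): 10.8518/2 → 5, 6.4415/1 → 6; chars 56.
Subsquare (5′×2.5′, letters a–x): 0.8518/0.0833333 → 10 → k, 0.4415/0.0416667 → 10 → k; chars kk.

JF56kk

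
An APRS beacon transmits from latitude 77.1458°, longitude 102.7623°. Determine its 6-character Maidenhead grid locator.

OQ17jd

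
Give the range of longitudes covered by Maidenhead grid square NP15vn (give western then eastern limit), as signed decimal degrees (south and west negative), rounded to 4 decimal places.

Field N=13, P=15: +13·20° lon, +15·10° lat → SW at lon 80°, lat 60°.
Square 1, 5: +1·2° lon, +5·1° lat → SW at lon 82°, lat 65°.
Subsquare v=21, n=13: +21·0.0833333° lon, +13·0.0416667° lat → SW at lon 83.75°, lat 65.5417°.
Cell spans 0.0833333° lon × 0.0416667° lat.
west 83.7500, east 83.8333.

83.7500, 83.8333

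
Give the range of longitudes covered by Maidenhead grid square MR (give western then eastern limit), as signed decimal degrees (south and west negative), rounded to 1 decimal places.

Field M=12, R=17: +12·20° lon, +17·10° lat → SW at lon 60°, lat 80°.
Cell spans 20° lon × 10° lat.
west 60.0, east 80.0.

60.0, 80.0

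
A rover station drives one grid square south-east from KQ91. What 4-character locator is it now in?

LQ00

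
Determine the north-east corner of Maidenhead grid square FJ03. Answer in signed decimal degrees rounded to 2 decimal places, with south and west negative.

4.00, -78.00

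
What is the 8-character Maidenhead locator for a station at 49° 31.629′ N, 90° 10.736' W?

EN49vm86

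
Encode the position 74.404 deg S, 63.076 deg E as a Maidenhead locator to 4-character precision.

Offset from 180°W / 90°S: lon 243.08°, lat 15.60°.
Field: lon ⌊243.08/20⌋ = 12 → M; lat ⌊15.60/10⌋ = 1 → B.
Square: lon ⌊3.08/2⌋ = 1; lat ⌊5.60/1⌋ = 5.

MB15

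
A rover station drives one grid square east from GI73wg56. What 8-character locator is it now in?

GI73wg66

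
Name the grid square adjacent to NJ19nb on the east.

Longitude subsquare n = 13; +1 → 14 = o.
The latitude characters are unchanged.

NJ19ob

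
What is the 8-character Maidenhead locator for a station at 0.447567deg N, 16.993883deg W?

IJ10mk07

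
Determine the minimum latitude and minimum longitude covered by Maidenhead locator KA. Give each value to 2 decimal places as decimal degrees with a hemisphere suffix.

90.00° S, 20.00° E

Field K=10, A=0: +10·20° lon, +0·10° lat → SW at lon 20°, lat -90°.
latitude 90.00° S, longitude 20.00° E.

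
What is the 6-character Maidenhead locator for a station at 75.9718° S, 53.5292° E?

LB64sa

Offset from 180°W / 90°S: lon 233.5292°, lat 14.0282°.
Field: 233.5292/20 → 11 → L, 14.0282/10 → 1 → B; chars LB.
Square: 13.5292/2 → 6, 4.0282/1 → 4; chars 64.
Subsquare: 1.5292/0.0833333 → 18 → s, 0.0282/0.0416667 → 0 → a; chars sa.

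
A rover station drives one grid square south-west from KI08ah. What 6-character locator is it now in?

Longitude subsquare a = 0; −1 → -1, wraps to 23 = x, carry into square.
Longitude square 0; −1 → -1, wraps to 9, carry into field.
Longitude field K = 10; −1 → 9 = J.
Latitude subsquare h = 7; −1 → 6 = g.

JI98xg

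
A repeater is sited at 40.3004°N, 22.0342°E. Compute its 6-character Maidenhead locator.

KN10ah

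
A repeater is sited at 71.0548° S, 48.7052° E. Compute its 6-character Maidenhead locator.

Offset from 180°W / 90°S: lon 228.7052°, lat 18.9452°.
Field: 228.7052/20 → 11 → L, 18.9452/10 → 1 → B; chars LB.
Square: 8.7052/2 → 4, 8.9452/1 → 8; chars 48.
Subsquare: 0.7052/0.0833333 → 8 → i, 0.9452/0.0416667 → 22 → w; chars iw.

LB48iw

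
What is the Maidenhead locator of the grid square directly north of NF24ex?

Latitude subsquare x = 23; +1 → 24, wraps to 0 = a, carry into square.
Latitude square 4; +1 → 5.
The longitude characters are unchanged.

NF25ea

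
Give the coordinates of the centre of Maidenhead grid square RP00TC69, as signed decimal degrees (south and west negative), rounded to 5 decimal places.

60.12292, 161.63750

Field R=17, P=15: +17·20° lon, +15·10° lat → SW at lon 160°, lat 60°.
Square 0, 0: +0·2° lon, +0·1° lat → SW at lon 160°, lat 60°.
Subsquare t=19, c=2: +19·0.0833333° lon, +2·0.0416667° lat → SW at lon 161.583°, lat 60.0833°.
Extended square 6, 9: +6·0.00833333° lon, +9·0.00416667° lat → SW at lon 161.633°, lat 60.1208°.
Cell spans 0.00833333° lon × 0.00416667° lat. Centre is SW corner plus half of each.
latitude 60.12292, longitude 161.63750.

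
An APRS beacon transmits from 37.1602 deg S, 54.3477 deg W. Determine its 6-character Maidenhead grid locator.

Offset from 180°W / 90°S: lon 125.6523°, lat 52.8398°.
Field (20°×10°, letters A–R): 125.6523/20 → 6 → G, 52.8398/10 → 5 → F; chars GF.
Square (2°×1°, digits 0–9): 5.6523/2 → 2, 2.8398/1 → 2; chars 22.
Subsquare (5′×2.5′, letters a–x): 1.6523/0.0833333 → 19 → t, 0.8398/0.0416667 → 20 → u; chars tu.

GF22tu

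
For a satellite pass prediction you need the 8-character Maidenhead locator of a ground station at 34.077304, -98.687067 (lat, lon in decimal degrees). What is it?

Offset from 180°W / 90°S: lon 81.31293°, lat 124.07730°.
Field: lon ⌊81.31293/20⌋ = 4 → E; lat ⌊124.07730/10⌋ = 12 → M.
Square: lon ⌊1.31293/2⌋ = 0; lat ⌊4.07730/1⌋ = 4.
Subsquare: lon ⌊1.31293/0.0833333⌋ = 15 → p; lat ⌊0.07730/0.0416667⌋ = 1 → b.
Extended square: lon ⌊0.06293/0.00833333⌋ = 7; lat ⌊0.03564/0.00416667⌋ = 8.

EM04pb78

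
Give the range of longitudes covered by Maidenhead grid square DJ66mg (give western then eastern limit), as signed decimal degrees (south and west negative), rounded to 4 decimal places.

-107.0000, -106.9167

Field D=3, J=9: +3·20° lon, +9·10° lat → SW at lon -120°, lat 0°.
Square 6, 6: +6·2° lon, +6·1° lat → SW at lon -108°, lat 6°.
Subsquare m=12, g=6: +12·0.0833333° lon, +6·0.0416667° lat → SW at lon -107°, lat 6.25°.
Cell spans 0.0833333° lon × 0.0416667° lat.
west -107.0000, east -106.9167.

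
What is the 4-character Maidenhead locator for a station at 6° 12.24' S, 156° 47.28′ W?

Shift to the Maidenhead origin (180°W, 90°S): lon 23.21, lat 83.80.
Field: 23.21/20 → 1 → B, 83.80/10 → 8 → I; chars BI.
Square: 3.21/2 → 1, 3.80/1 → 3; chars 13.

BI13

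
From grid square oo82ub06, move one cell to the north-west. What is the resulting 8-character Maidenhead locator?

OO82tb97

Longitude extended square 0; −1 → -1, wraps to 9, carry into subsquare.
Longitude subsquare u = 20; −1 → 19 = t.
Latitude extended square 6; +1 → 7.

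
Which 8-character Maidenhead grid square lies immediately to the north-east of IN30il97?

IN30jl08

Longitude extended square 9; +1 → 10, wraps to 0, carry into subsquare.
Longitude subsquare i = 8; +1 → 9 = j.
Latitude extended square 7; +1 → 8.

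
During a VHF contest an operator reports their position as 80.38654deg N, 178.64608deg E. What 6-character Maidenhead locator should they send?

Offset from 180°W / 90°S: lon 358.6461°, lat 170.3865°.
Field: lon ⌊358.6461/20⌋ = 17 → R; lat ⌊170.3865/10⌋ = 17 → R.
Square: lon ⌊18.6461/2⌋ = 9; lat ⌊0.3865/1⌋ = 0.
Subsquare: lon ⌊0.6461/0.0833333⌋ = 7 → h; lat ⌊0.3865/0.0416667⌋ = 9 → j.

RR90hj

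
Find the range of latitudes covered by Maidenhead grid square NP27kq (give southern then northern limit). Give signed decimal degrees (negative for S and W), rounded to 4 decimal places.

Field N=13, P=15: +13·20° lon, +15·10° lat → SW at lon 80°, lat 60°.
Square 2, 7: +2·2° lon, +7·1° lat → SW at lon 84°, lat 67°.
Subsquare k=10, q=16: +10·0.0833333° lon, +16·0.0416667° lat → SW at lon 84.8333°, lat 67.6667°.
Cell spans 0.0833333° lon × 0.0416667° lat.
south 67.6667, north 67.7083.

67.6667, 67.7083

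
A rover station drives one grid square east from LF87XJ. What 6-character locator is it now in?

LF97aj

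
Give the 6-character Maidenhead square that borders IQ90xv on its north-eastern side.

JQ00aw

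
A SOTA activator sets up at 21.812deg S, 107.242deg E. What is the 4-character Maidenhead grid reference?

OG38

Add 180° to longitude and 90° to latitude: 287.24, 68.19.
Field (20°×10°, letters A–R): 287.24/20 → 14 → O, 68.19/10 → 6 → G; chars OG.
Square (2°×1°, digits 0–9): 7.24/2 → 3, 8.19/1 → 8; chars 38.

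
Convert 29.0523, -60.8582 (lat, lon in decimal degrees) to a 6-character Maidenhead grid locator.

FL99nb

Offset from 180°W / 90°S: lon 119.1418°, lat 119.0523°.
Field: lon ⌊119.1418/20⌋ = 5 → F; lat ⌊119.0523/10⌋ = 11 → L.
Square: lon ⌊19.1418/2⌋ = 9; lat ⌊9.0523/1⌋ = 9.
Subsquare: lon ⌊1.1418/0.0833333⌋ = 13 → n; lat ⌊0.0523/0.0416667⌋ = 1 → b.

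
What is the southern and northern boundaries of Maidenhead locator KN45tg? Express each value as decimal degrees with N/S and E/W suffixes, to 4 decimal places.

45.2500° N, 45.2917° N

Field K=10, N=13: +10·20° lon, +13·10° lat → SW at lon 20°, lat 40°.
Square 4, 5: +4·2° lon, +5·1° lat → SW at lon 28°, lat 45°.
Subsquare t=19, g=6: +19·0.0833333° lon, +6·0.0416667° lat → SW at lon 29.5833°, lat 45.25°.
Cell spans 0.0833333° lon × 0.0416667° lat.
south 45.2500° N, north 45.2917° N.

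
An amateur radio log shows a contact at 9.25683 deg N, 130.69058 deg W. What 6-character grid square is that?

CJ49pg

Add 180° to longitude and 90° to latitude: 49.3094, 99.2568.
Field: 49.3094/20 → 2 → C, 99.2568/10 → 9 → J; chars CJ.
Square: 9.3094/2 → 4, 9.2568/1 → 9; chars 49.
Subsquare: 1.3094/0.0833333 → 15 → p, 0.2568/0.0416667 → 6 → g; chars pg.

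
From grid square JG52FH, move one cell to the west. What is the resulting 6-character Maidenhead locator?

JG52eh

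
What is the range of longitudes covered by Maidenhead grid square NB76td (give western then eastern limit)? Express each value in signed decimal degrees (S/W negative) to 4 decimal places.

95.5833, 95.6667

Field N=13, B=1: +13·20° lon, +1·10° lat → SW at lon 80°, lat -80°.
Square 7, 6: +7·2° lon, +6·1° lat → SW at lon 94°, lat -74°.
Subsquare t=19, d=3: +19·0.0833333° lon, +3·0.0416667° lat → SW at lon 95.5833°, lat -73.875°.
Cell spans 0.0833333° lon × 0.0416667° lat.
west 95.5833, east 95.6667.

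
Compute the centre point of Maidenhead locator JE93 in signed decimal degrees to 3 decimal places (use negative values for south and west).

-46.500, 19.000

Field J=9, E=4: +9·20° lon, +4·10° lat → SW at lon 0°, lat -50°.
Square 9, 3: +9·2° lon, +3·1° lat → SW at lon 18°, lat -47°.
Cell spans 2° lon × 1° lat. Centre is SW corner plus half of each.
latitude -46.500, longitude 19.000.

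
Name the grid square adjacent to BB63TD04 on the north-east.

Longitude extended square 0; +1 → 1.
Latitude extended square 4; +1 → 5.

BB63td15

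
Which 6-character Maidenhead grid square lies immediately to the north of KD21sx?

Latitude subsquare x = 23; +1 → 24, wraps to 0 = a, carry into square.
Latitude square 1; +1 → 2.
The longitude characters are unchanged.

KD22sa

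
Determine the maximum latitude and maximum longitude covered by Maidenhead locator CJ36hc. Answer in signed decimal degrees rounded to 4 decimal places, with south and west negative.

Field C=2, J=9: +2·20° lon, +9·10° lat → SW at lon -140°, lat 0°.
Square 3, 6: +3·2° lon, +6·1° lat → SW at lon -134°, lat 6°.
Subsquare h=7, c=2: +7·0.0833333° lon, +2·0.0416667° lat → SW at lon -133.417°, lat 6.08333°.
Cell spans 0.0833333° lon × 0.0416667° lat. NE corner is SW corner plus one full cell.
latitude 6.1250, longitude -133.3333.

6.1250, -133.3333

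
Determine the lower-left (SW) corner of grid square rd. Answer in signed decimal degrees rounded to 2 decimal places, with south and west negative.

-60.00, 160.00

Field R=17, D=3: +17·20° lon, +3·10° lat → SW at lon 160°, lat -60°.
latitude -60.00, longitude 160.00.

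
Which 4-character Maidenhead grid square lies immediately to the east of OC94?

PC04

Longitude square 9; +1 → 10, wraps to 0, carry into field.
Longitude field O = 14; +1 → 15 = P.
The latitude characters are unchanged.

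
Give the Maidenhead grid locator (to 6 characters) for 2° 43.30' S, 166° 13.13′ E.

RI37cg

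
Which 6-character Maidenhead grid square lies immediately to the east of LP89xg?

Longitude subsquare x = 23; +1 → 24, wraps to 0 = a, carry into square.
Longitude square 8; +1 → 9.
The latitude characters are unchanged.

LP99ag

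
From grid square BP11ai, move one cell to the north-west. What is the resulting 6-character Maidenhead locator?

BP01xj

Longitude subsquare a = 0; −1 → -1, wraps to 23 = x, carry into square.
Longitude square 1; −1 → 0.
Latitude subsquare i = 8; +1 → 9 = j.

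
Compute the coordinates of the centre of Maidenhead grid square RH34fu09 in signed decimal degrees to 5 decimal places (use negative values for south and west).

-15.12708, 166.42083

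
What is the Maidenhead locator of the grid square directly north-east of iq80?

IQ91

Longitude square 8; +1 → 9.
Latitude square 0; +1 → 1.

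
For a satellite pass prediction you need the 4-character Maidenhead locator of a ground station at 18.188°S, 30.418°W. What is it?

HH41

Add 180° to longitude and 90° to latitude: 149.58, 71.81.
Field: lon ⌊149.58/20⌋ = 7 → H; lat ⌊71.81/10⌋ = 7 → H.
Square: lon ⌊9.58/2⌋ = 4; lat ⌊1.81/1⌋ = 1.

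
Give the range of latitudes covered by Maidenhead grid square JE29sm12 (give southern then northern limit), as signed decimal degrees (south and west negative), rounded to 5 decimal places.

Field J=9, E=4: +9·20° lon, +4·10° lat → SW at lon 0°, lat -50°.
Square 2, 9: +2·2° lon, +9·1° lat → SW at lon 4°, lat -41°.
Subsquare s=18, m=12: +18·0.0833333° lon, +12·0.0416667° lat → SW at lon 5.5°, lat -40.5°.
Extended square 1, 2: +1·0.00833333° lon, +2·0.00416667° lat → SW at lon 5.50833°, lat -40.4917°.
Cell spans 0.00833333° lon × 0.00416667° lat.
south -40.49167, north -40.48750.

-40.49167, -40.48750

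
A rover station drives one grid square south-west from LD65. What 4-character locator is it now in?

LD54

Longitude square 6; −1 → 5.
Latitude square 5; −1 → 4.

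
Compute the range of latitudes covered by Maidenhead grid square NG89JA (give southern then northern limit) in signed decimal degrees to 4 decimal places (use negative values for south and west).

Field N=13, G=6: +13·20° lon, +6·10° lat → SW at lon 80°, lat -30°.
Square 8, 9: +8·2° lon, +9·1° lat → SW at lon 96°, lat -21°.
Subsquare j=9, a=0: +9·0.0833333° lon, +0·0.0416667° lat → SW at lon 96.75°, lat -21°.
Cell spans 0.0833333° lon × 0.0416667° lat.
south -21.0000, north -20.9583.

-21.0000, -20.9583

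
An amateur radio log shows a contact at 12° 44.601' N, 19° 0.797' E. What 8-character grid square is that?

Shift to the Maidenhead origin (180°W, 90°S): lon 199.01328, lat 102.74335.
Field: lon ⌊199.01328/20⌋ = 9 → J; lat ⌊102.74335/10⌋ = 10 → K.
Square: lon ⌊19.01328/2⌋ = 9; lat ⌊2.74335/1⌋ = 2.
Subsquare: lon ⌊1.01328/0.0833333⌋ = 12 → m; lat ⌊0.74335/0.0416667⌋ = 17 → r.
Extended square: lon ⌊0.01328/0.00833333⌋ = 1; lat ⌊0.03502/0.00416667⌋ = 8.

JK92mr18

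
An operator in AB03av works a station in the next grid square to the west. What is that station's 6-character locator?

RB93xv

Longitude subsquare a = 0; −1 → -1, wraps to 23 = x, carry into square.
Longitude square 0; −1 → -1, wraps to 9, carry into field.
Longitude field A = 0; −1 → -1, wraps to 17 = R, wrapping around the antimeridian.
The latitude characters are unchanged.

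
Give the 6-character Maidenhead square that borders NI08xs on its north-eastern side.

Longitude subsquare x = 23; +1 → 24, wraps to 0 = a, carry into square.
Longitude square 0; +1 → 1.
Latitude subsquare s = 18; +1 → 19 = t.

NI18at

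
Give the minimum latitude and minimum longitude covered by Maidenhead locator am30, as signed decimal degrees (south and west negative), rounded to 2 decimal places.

30.00, -174.00

Field A=0, M=12: +0·20° lon, +12·10° lat → SW at lon -180°, lat 30°.
Square 3, 0: +3·2° lon, +0·1° lat → SW at lon -174°, lat 30°.
latitude 30.00, longitude -174.00.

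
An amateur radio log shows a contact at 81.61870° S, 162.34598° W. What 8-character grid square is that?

AA88tj81

Add 180° to longitude and 90° to latitude: 17.65402, 8.38130.
Field: 17.65402/20 → 0 → A, 8.38130/10 → 0 → A; chars AA.
Square: 17.65402/2 → 8, 8.38130/1 → 8; chars 88.
Subsquare: 1.65402/0.0833333 → 19 → t, 0.38130/0.0416667 → 9 → j; chars tj.
Extended square: 0.07069/0.00833333 → 8, 0.00630/0.00416667 → 1; chars 81.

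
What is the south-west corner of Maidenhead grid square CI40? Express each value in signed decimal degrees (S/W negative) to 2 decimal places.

-10.00, -132.00

Field C=2, I=8: +2·20° lon, +8·10° lat → SW at lon -140°, lat -10°.
Square 4, 0: +4·2° lon, +0·1° lat → SW at lon -132°, lat -10°.
latitude -10.00, longitude -132.00.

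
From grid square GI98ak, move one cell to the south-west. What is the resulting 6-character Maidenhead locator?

Longitude subsquare a = 0; −1 → -1, wraps to 23 = x, carry into square.
Longitude square 9; −1 → 8.
Latitude subsquare k = 10; −1 → 9 = j.

GI88xj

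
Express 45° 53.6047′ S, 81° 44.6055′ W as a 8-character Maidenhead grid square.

EE94dc05

Shift to the Maidenhead origin (180°W, 90°S): lon 98.25657, lat 44.10659.
Field (20°×10°, letters A–R): lon ⌊98.25657/20⌋ = 4 → E; lat ⌊44.10659/10⌋ = 4 → E.
Square (2°×1°, digits 0–9): lon ⌊18.25657/2⌋ = 9; lat ⌊4.10659/1⌋ = 4.
Subsquare (5′×2.5′, letters a–x): lon ⌊0.25657/0.0833333⌋ = 3 → d; lat ⌊0.10659/0.0416667⌋ = 2 → c.
Extended square (30″×15″, digits 0–9): lon ⌊0.00657/0.00833333⌋ = 0; lat ⌊0.02326/0.00416667⌋ = 5.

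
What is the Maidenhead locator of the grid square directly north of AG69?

AH60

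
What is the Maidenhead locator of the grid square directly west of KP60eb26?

KP60eb16

Longitude extended square 2; −1 → 1.
The latitude characters are unchanged.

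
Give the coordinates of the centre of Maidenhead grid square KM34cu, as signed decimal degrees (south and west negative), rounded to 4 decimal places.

34.8542, 26.2083

Field K=10, M=12: +10·20° lon, +12·10° lat → SW at lon 20°, lat 30°.
Square 3, 4: +3·2° lon, +4·1° lat → SW at lon 26°, lat 34°.
Subsquare c=2, u=20: +2·0.0833333° lon, +20·0.0416667° lat → SW at lon 26.1667°, lat 34.8333°.
Cell spans 0.0833333° lon × 0.0416667° lat. Centre is SW corner plus half of each.
latitude 34.8542, longitude 26.2083.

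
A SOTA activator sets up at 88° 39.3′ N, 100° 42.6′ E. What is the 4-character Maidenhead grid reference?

Shift to the Maidenhead origin (180°W, 90°S): lon 280.71, lat 178.66.
Field: 280.71/20 → 14 → O, 178.66/10 → 17 → R; chars OR.
Square: 0.71/2 → 0, 8.66/1 → 8; chars 08.

OR08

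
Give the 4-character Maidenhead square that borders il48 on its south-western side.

Longitude square 4; −1 → 3.
Latitude square 8; −1 → 7.

IL37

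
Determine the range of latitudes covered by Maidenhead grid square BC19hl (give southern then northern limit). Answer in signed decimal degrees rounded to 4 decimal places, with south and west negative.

-60.5417, -60.5000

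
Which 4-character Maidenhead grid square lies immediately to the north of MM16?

Latitude square 6; +1 → 7.
The longitude characters are unchanged.

MM17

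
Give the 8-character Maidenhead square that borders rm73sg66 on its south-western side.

Longitude extended square 6; −1 → 5.
Latitude extended square 6; −1 → 5.

RM73sg55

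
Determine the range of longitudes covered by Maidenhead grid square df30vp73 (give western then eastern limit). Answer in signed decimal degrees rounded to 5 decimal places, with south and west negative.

-112.19167, -112.18333

Field D=3, F=5: +3·20° lon, +5·10° lat → SW at lon -120°, lat -40°.
Square 3, 0: +3·2° lon, +0·1° lat → SW at lon -114°, lat -40°.
Subsquare v=21, p=15: +21·0.0833333° lon, +15·0.0416667° lat → SW at lon -112.25°, lat -39.375°.
Extended square 7, 3: +7·0.00833333° lon, +3·0.00416667° lat → SW at lon -112.192°, lat -39.3625°.
Cell spans 0.00833333° lon × 0.00416667° lat.
west -112.19167, east -112.18333.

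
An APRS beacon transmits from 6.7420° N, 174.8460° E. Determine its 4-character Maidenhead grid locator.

RJ76

Add 180° to longitude and 90° to latitude: 354.85, 96.74.
Field: lon ⌊354.85/20⌋ = 17 → R; lat ⌊96.74/10⌋ = 9 → J.
Square: lon ⌊14.85/2⌋ = 7; lat ⌊6.74/1⌋ = 6.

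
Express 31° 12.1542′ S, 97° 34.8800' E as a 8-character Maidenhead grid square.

NF88st91

Add 180° to longitude and 90° to latitude: 277.58133, 58.79743.
Field (20°×10°, letters A–R): lon ⌊277.58133/20⌋ = 13 → N; lat ⌊58.79743/10⌋ = 5 → F.
Square (2°×1°, digits 0–9): lon ⌊17.58133/2⌋ = 8; lat ⌊8.79743/1⌋ = 8.
Subsquare (5′×2.5′, letters a–x): lon ⌊1.58133/0.0833333⌋ = 18 → s; lat ⌊0.79743/0.0416667⌋ = 19 → t.
Extended square (30″×15″, digits 0–9): lon ⌊0.08133/0.00833333⌋ = 9; lat ⌊0.00576/0.00416667⌋ = 1.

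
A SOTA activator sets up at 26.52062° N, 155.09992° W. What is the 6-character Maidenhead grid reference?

Offset from 180°W / 90°S: lon 24.9001°, lat 116.5206°.
Field: lon ⌊24.9001/20⌋ = 1 → B; lat ⌊116.5206/10⌋ = 11 → L.
Square: lon ⌊4.9001/2⌋ = 2; lat ⌊6.5206/1⌋ = 6.
Subsquare: lon ⌊0.9001/0.0833333⌋ = 10 → k; lat ⌊0.5206/0.0416667⌋ = 12 → m.

BL26km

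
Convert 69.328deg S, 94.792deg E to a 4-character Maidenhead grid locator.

NC70

Shift to the Maidenhead origin (180°W, 90°S): lon 274.79, lat 20.67.
Field (20°×10°, letters A–R): 274.79/20 → 13 → N, 20.67/10 → 2 → C; chars NC.
Square (2°×1°, digits 0–9): 14.79/2 → 7, 0.67/1 → 0; chars 70.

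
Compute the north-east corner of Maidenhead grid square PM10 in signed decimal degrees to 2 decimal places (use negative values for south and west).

31.00, 124.00

Field P=15, M=12: +15·20° lon, +12·10° lat → SW at lon 120°, lat 30°.
Square 1, 0: +1·2° lon, +0·1° lat → SW at lon 122°, lat 30°.
Cell spans 2° lon × 1° lat. NE corner is SW corner plus one full cell.
latitude 31.00, longitude 124.00.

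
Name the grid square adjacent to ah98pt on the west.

Longitude subsquare p = 15; −1 → 14 = o.
The latitude characters are unchanged.

AH98ot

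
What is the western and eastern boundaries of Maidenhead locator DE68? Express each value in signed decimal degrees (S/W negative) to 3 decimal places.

-108.000, -106.000

Field D=3, E=4: +3·20° lon, +4·10° lat → SW at lon -120°, lat -50°.
Square 6, 8: +6·2° lon, +8·1° lat → SW at lon -108°, lat -42°.
Cell spans 2° lon × 1° lat.
west -108.000, east -106.000.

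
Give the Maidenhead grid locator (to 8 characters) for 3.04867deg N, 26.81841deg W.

Shift to the Maidenhead origin (180°W, 90°S): lon 153.18159, lat 93.04867.
Field: lon ⌊153.18159/20⌋ = 7 → H; lat ⌊93.04867/10⌋ = 9 → J.
Square: lon ⌊13.18159/2⌋ = 6; lat ⌊3.04867/1⌋ = 3.
Subsquare: lon ⌊1.18159/0.0833333⌋ = 14 → o; lat ⌊0.04867/0.0416667⌋ = 1 → b.
Extended square: lon ⌊0.01492/0.00833333⌋ = 1; lat ⌊0.00700/0.00416667⌋ = 1.

HJ63ob11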